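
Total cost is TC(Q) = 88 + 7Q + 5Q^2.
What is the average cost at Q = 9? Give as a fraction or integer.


TC(9) = 88 + 7*9 + 5*9^2
TC(9) = 88 + 63 + 405 = 556
AC = TC/Q = 556/9 = 556/9

556/9


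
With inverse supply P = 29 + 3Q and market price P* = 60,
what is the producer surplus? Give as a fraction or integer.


Minimum supply price (at Q=0): P_min = 29
Quantity supplied at P* = 60:
Q* = (60 - 29)/3 = 31/3
PS = (1/2) * Q* * (P* - P_min)
PS = (1/2) * 31/3 * (60 - 29)
PS = (1/2) * 31/3 * 31 = 961/6

961/6


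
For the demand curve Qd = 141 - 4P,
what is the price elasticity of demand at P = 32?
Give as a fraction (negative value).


dQ/dP = -4
At P = 32: Q = 141 - 4*32 = 13
E = (dQ/dP)(P/Q) = (-4)(32/13) = -128/13

-128/13


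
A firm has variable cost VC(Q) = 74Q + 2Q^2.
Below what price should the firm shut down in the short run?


AVC(Q) = VC(Q)/Q = 74 + 2Q
AVC is increasing in Q, so minimum AVC is at Q -> 0+.
Min AVC = 74
The firm should shut down if P < 74.

74


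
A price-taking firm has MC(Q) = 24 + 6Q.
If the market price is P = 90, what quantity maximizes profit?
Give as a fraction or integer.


In perfect competition, profit is maximized where P = MC.
90 = 24 + 6Q
66 = 6Q
Q* = 66/6 = 11

11


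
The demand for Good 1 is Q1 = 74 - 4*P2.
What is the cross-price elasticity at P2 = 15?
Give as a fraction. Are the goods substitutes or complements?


dQ1/dP2 = -4
At P2 = 15: Q1 = 74 - 4*15 = 14
Exy = (dQ1/dP2)(P2/Q1) = -4 * 15 / 14 = -30/7
Since Exy < 0, the goods are complements.

-30/7 (complements)


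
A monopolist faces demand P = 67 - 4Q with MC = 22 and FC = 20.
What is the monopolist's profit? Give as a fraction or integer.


MR = MC: 67 - 8Q = 22
Q* = 45/8
P* = 67 - 4*45/8 = 89/2
Profit = (P* - MC)*Q* - FC
= (89/2 - 22)*45/8 - 20
= 45/2*45/8 - 20
= 2025/16 - 20 = 1705/16

1705/16


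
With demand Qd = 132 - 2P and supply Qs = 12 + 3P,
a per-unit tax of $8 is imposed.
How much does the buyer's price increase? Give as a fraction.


With a per-unit tax, the buyer's price increase depends on relative slopes.
Supply slope: d = 3, Demand slope: b = 2
Buyer's price increase = d * tax / (b + d)
= 3 * 8 / (2 + 3)
= 24 / 5 = 24/5

24/5


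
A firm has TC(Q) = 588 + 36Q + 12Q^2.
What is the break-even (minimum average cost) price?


AC(Q) = 588/Q + 36 + 12Q
To minimize: dAC/dQ = -588/Q^2 + 12 = 0
Q^2 = 588/12 = 49
Q* = 7
Min AC = 588/7 + 36 + 12*7
Min AC = 84 + 36 + 84 = 204

204


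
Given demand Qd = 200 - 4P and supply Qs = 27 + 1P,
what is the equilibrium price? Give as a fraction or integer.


At equilibrium, Qd = Qs.
200 - 4P = 27 + 1P
200 - 27 = 4P + 1P
173 = 5P
P* = 173/5 = 173/5

173/5


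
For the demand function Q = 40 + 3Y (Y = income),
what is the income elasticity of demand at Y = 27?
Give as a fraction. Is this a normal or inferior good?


dQ/dY = 3
At Y = 27: Q = 40 + 3*27 = 121
Ey = (dQ/dY)(Y/Q) = 3 * 27 / 121 = 81/121
Since Ey > 0, this is a normal good.

81/121 (normal good)


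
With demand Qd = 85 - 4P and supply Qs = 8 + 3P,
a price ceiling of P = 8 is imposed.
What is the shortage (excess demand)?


At P = 8:
Qd = 85 - 4*8 = 53
Qs = 8 + 3*8 = 32
Shortage = Qd - Qs = 53 - 32 = 21

21


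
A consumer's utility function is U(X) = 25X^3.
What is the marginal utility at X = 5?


MU = dU/dX = 25*3*X^(3-1)
MU = 75*X^2
At X = 5:
MU = 75 * 5^2
MU = 75 * 25 = 1875

1875


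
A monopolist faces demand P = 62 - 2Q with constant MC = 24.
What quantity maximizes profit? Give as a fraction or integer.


TR = P*Q = (62 - 2Q)Q = 62Q - 2Q^2
MR = dTR/dQ = 62 - 4Q
Set MR = MC:
62 - 4Q = 24
38 = 4Q
Q* = 38/4 = 19/2

19/2


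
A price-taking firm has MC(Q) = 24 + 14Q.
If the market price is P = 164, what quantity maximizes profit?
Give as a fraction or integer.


In perfect competition, profit is maximized where P = MC.
164 = 24 + 14Q
140 = 14Q
Q* = 140/14 = 10

10


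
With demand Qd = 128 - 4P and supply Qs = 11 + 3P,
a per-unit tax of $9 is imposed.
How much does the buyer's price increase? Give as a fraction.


With a per-unit tax, the buyer's price increase depends on relative slopes.
Supply slope: d = 3, Demand slope: b = 4
Buyer's price increase = d * tax / (b + d)
= 3 * 9 / (4 + 3)
= 27 / 7 = 27/7

27/7


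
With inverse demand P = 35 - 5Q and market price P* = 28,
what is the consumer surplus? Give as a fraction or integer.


Maximum willingness to pay (at Q=0): P_max = 35
Quantity demanded at P* = 28:
Q* = (35 - 28)/5 = 7/5
CS = (1/2) * Q* * (P_max - P*)
CS = (1/2) * 7/5 * (35 - 28)
CS = (1/2) * 7/5 * 7 = 49/10

49/10


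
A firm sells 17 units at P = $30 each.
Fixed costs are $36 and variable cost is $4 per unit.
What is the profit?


Total Revenue = P * Q = 30 * 17 = $510
Total Cost = FC + VC*Q = 36 + 4*17 = $104
Profit = TR - TC = 510 - 104 = $406

$406


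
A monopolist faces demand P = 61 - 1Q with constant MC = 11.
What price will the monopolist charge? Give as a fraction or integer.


MR = 61 - 2Q
Set MR = MC: 61 - 2Q = 11
Q* = 25
Substitute into demand:
P* = 61 - 1*25 = 36

36


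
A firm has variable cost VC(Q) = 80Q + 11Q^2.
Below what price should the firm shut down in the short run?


AVC(Q) = VC(Q)/Q = 80 + 11Q
AVC is increasing in Q, so minimum AVC is at Q -> 0+.
Min AVC = 80
The firm should shut down if P < 80.

80


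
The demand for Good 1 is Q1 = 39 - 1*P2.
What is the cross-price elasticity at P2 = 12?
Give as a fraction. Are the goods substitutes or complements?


dQ1/dP2 = -1
At P2 = 12: Q1 = 39 - 1*12 = 27
Exy = (dQ1/dP2)(P2/Q1) = -1 * 12 / 27 = -4/9
Since Exy < 0, the goods are complements.

-4/9 (complements)


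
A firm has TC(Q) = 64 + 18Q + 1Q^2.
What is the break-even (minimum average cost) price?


AC(Q) = 64/Q + 18 + 1Q
To minimize: dAC/dQ = -64/Q^2 + 1 = 0
Q^2 = 64/1 = 64
Q* = 8
Min AC = 64/8 + 18 + 1*8
Min AC = 8 + 18 + 8 = 34

34


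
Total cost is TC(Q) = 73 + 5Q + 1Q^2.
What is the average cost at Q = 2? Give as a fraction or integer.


TC(2) = 73 + 5*2 + 1*2^2
TC(2) = 73 + 10 + 4 = 87
AC = TC/Q = 87/2 = 87/2

87/2


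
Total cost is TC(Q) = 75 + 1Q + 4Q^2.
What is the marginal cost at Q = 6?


MC = dTC/dQ = 1 + 2*4*Q
At Q = 6:
MC = 1 + 8*6
MC = 1 + 48 = 49

49


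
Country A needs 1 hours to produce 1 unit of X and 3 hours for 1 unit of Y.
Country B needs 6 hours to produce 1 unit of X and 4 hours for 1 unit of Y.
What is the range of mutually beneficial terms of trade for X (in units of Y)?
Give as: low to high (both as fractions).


Opportunity cost of X for Country A = hours_X / hours_Y = 1/3 = 1/3 units of Y
Opportunity cost of X for Country B = hours_X / hours_Y = 6/4 = 3/2 units of Y
Terms of trade must be between the two opportunity costs.
Range: 1/3 to 3/2

1/3 to 3/2


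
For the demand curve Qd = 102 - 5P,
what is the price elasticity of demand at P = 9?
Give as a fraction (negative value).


dQ/dP = -5
At P = 9: Q = 102 - 5*9 = 57
E = (dQ/dP)(P/Q) = (-5)(9/57) = -15/19

-15/19


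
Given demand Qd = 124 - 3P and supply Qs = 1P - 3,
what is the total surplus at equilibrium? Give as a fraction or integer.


Find equilibrium: 124 - 3P = 1P - 3
124 + 3 = 4P
P* = 127/4 = 127/4
Q* = 1*127/4 - 3 = 115/4
Inverse demand: P = 124/3 - Q/3, so P_max = 124/3
Inverse supply: P = 3 + Q/1, so P_min = 3
CS = (1/2) * 115/4 * (124/3 - 127/4) = 13225/96
PS = (1/2) * 115/4 * (127/4 - 3) = 13225/32
TS = CS + PS = 13225/96 + 13225/32 = 13225/24

13225/24


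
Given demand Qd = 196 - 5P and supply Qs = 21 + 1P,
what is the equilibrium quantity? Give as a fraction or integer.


First find equilibrium price:
196 - 5P = 21 + 1P
P* = 175/6 = 175/6
Then substitute into demand:
Q* = 196 - 5 * 175/6 = 301/6

301/6


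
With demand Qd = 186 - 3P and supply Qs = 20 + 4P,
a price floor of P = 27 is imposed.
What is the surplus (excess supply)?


At P = 27:
Qd = 186 - 3*27 = 105
Qs = 20 + 4*27 = 128
Surplus = Qs - Qd = 128 - 105 = 23

23


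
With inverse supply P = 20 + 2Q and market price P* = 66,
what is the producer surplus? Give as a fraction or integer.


Minimum supply price (at Q=0): P_min = 20
Quantity supplied at P* = 66:
Q* = (66 - 20)/2 = 23
PS = (1/2) * Q* * (P* - P_min)
PS = (1/2) * 23 * (66 - 20)
PS = (1/2) * 23 * 46 = 529

529


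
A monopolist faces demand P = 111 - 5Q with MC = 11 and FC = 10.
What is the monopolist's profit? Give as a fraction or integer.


MR = MC: 111 - 10Q = 11
Q* = 10
P* = 111 - 5*10 = 61
Profit = (P* - MC)*Q* - FC
= (61 - 11)*10 - 10
= 50*10 - 10
= 500 - 10 = 490

490


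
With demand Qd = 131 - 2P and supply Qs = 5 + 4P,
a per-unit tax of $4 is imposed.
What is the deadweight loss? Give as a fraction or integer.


Pre-tax equilibrium quantity: Q* = 89
Post-tax equilibrium quantity: Q_tax = 251/3
Reduction in quantity: Q* - Q_tax = 16/3
DWL = (1/2) * tax * (Q* - Q_tax)
DWL = (1/2) * 4 * 16/3 = 32/3

32/3


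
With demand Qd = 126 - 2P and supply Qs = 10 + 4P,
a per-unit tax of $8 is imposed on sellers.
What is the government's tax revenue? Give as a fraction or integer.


With tax on sellers, new supply: Qs' = 10 + 4(P - 8)
= 4P - 22
New equilibrium quantity:
Q_new = 230/3
Tax revenue = tax * Q_new = 8 * 230/3 = 1840/3

1840/3


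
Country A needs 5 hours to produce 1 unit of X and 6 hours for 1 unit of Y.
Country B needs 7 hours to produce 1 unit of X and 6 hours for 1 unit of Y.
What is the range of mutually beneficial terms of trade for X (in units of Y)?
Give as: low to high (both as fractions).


Opportunity cost of X for Country A = hours_X / hours_Y = 5/6 = 5/6 units of Y
Opportunity cost of X for Country B = hours_X / hours_Y = 7/6 = 7/6 units of Y
Terms of trade must be between the two opportunity costs.
Range: 5/6 to 7/6

5/6 to 7/6


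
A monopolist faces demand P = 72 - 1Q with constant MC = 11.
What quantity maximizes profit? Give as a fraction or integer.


TR = P*Q = (72 - 1Q)Q = 72Q - 1Q^2
MR = dTR/dQ = 72 - 2Q
Set MR = MC:
72 - 2Q = 11
61 = 2Q
Q* = 61/2 = 61/2

61/2


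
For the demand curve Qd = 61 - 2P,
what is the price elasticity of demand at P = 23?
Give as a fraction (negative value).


dQ/dP = -2
At P = 23: Q = 61 - 2*23 = 15
E = (dQ/dP)(P/Q) = (-2)(23/15) = -46/15

-46/15


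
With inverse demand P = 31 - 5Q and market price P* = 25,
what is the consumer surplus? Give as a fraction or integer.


Maximum willingness to pay (at Q=0): P_max = 31
Quantity demanded at P* = 25:
Q* = (31 - 25)/5 = 6/5
CS = (1/2) * Q* * (P_max - P*)
CS = (1/2) * 6/5 * (31 - 25)
CS = (1/2) * 6/5 * 6 = 18/5

18/5


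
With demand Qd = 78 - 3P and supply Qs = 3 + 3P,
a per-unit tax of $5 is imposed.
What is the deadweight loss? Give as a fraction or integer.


Pre-tax equilibrium quantity: Q* = 81/2
Post-tax equilibrium quantity: Q_tax = 33
Reduction in quantity: Q* - Q_tax = 15/2
DWL = (1/2) * tax * (Q* - Q_tax)
DWL = (1/2) * 5 * 15/2 = 75/4

75/4


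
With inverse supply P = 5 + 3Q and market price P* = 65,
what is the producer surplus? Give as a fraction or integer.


Minimum supply price (at Q=0): P_min = 5
Quantity supplied at P* = 65:
Q* = (65 - 5)/3 = 20
PS = (1/2) * Q* * (P* - P_min)
PS = (1/2) * 20 * (65 - 5)
PS = (1/2) * 20 * 60 = 600

600


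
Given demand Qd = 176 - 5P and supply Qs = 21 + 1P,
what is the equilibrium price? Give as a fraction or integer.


At equilibrium, Qd = Qs.
176 - 5P = 21 + 1P
176 - 21 = 5P + 1P
155 = 6P
P* = 155/6 = 155/6

155/6


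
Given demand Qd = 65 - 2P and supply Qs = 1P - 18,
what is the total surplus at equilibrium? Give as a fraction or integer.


Find equilibrium: 65 - 2P = 1P - 18
65 + 18 = 3P
P* = 83/3 = 83/3
Q* = 1*83/3 - 18 = 29/3
Inverse demand: P = 65/2 - Q/2, so P_max = 65/2
Inverse supply: P = 18 + Q/1, so P_min = 18
CS = (1/2) * 29/3 * (65/2 - 83/3) = 841/36
PS = (1/2) * 29/3 * (83/3 - 18) = 841/18
TS = CS + PS = 841/36 + 841/18 = 841/12

841/12


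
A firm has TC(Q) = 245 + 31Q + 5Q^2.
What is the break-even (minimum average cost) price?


AC(Q) = 245/Q + 31 + 5Q
To minimize: dAC/dQ = -245/Q^2 + 5 = 0
Q^2 = 245/5 = 49
Q* = 7
Min AC = 245/7 + 31 + 5*7
Min AC = 35 + 31 + 35 = 101

101


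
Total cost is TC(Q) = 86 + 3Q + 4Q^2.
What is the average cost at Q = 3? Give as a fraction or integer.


TC(3) = 86 + 3*3 + 4*3^2
TC(3) = 86 + 9 + 36 = 131
AC = TC/Q = 131/3 = 131/3

131/3


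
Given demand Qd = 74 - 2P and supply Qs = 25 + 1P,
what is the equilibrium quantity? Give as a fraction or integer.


First find equilibrium price:
74 - 2P = 25 + 1P
P* = 49/3 = 49/3
Then substitute into demand:
Q* = 74 - 2 * 49/3 = 124/3

124/3


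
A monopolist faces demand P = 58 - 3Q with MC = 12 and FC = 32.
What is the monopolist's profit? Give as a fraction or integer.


MR = MC: 58 - 6Q = 12
Q* = 23/3
P* = 58 - 3*23/3 = 35
Profit = (P* - MC)*Q* - FC
= (35 - 12)*23/3 - 32
= 23*23/3 - 32
= 529/3 - 32 = 433/3

433/3


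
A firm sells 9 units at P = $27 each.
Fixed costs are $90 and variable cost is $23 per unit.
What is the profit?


Total Revenue = P * Q = 27 * 9 = $243
Total Cost = FC + VC*Q = 90 + 23*9 = $297
Profit = TR - TC = 243 - 297 = $-54

$-54


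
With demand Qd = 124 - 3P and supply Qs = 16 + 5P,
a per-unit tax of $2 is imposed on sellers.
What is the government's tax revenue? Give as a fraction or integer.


With tax on sellers, new supply: Qs' = 16 + 5(P - 2)
= 6 + 5P
New equilibrium quantity:
Q_new = 319/4
Tax revenue = tax * Q_new = 2 * 319/4 = 319/2

319/2


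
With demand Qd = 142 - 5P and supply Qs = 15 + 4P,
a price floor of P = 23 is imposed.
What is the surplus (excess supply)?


At P = 23:
Qd = 142 - 5*23 = 27
Qs = 15 + 4*23 = 107
Surplus = Qs - Qd = 107 - 27 = 80

80


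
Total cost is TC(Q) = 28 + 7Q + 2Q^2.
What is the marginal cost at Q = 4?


MC = dTC/dQ = 7 + 2*2*Q
At Q = 4:
MC = 7 + 4*4
MC = 7 + 16 = 23

23


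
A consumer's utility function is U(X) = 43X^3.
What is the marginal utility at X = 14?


MU = dU/dX = 43*3*X^(3-1)
MU = 129*X^2
At X = 14:
MU = 129 * 14^2
MU = 129 * 196 = 25284

25284


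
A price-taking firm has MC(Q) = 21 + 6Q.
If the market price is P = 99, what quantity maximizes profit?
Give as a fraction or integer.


In perfect competition, profit is maximized where P = MC.
99 = 21 + 6Q
78 = 6Q
Q* = 78/6 = 13

13


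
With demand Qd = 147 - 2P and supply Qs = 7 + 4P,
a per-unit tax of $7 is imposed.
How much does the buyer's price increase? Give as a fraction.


With a per-unit tax, the buyer's price increase depends on relative slopes.
Supply slope: d = 4, Demand slope: b = 2
Buyer's price increase = d * tax / (b + d)
= 4 * 7 / (2 + 4)
= 28 / 6 = 14/3

14/3


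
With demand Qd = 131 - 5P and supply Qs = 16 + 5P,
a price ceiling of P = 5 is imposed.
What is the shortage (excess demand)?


At P = 5:
Qd = 131 - 5*5 = 106
Qs = 16 + 5*5 = 41
Shortage = Qd - Qs = 106 - 41 = 65

65


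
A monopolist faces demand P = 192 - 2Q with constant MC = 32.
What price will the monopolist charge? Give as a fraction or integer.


MR = 192 - 4Q
Set MR = MC: 192 - 4Q = 32
Q* = 40
Substitute into demand:
P* = 192 - 2*40 = 112

112


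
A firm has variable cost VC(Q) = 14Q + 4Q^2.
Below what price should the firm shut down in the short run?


AVC(Q) = VC(Q)/Q = 14 + 4Q
AVC is increasing in Q, so minimum AVC is at Q -> 0+.
Min AVC = 14
The firm should shut down if P < 14.

14


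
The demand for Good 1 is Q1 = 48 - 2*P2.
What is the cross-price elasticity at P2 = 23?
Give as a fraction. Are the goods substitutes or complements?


dQ1/dP2 = -2
At P2 = 23: Q1 = 48 - 2*23 = 2
Exy = (dQ1/dP2)(P2/Q1) = -2 * 23 / 2 = -23
Since Exy < 0, the goods are complements.

-23 (complements)


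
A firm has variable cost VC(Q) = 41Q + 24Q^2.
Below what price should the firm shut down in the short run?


AVC(Q) = VC(Q)/Q = 41 + 24Q
AVC is increasing in Q, so minimum AVC is at Q -> 0+.
Min AVC = 41
The firm should shut down if P < 41.

41


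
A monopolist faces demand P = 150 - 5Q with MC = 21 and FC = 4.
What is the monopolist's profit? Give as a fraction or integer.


MR = MC: 150 - 10Q = 21
Q* = 129/10
P* = 150 - 5*129/10 = 171/2
Profit = (P* - MC)*Q* - FC
= (171/2 - 21)*129/10 - 4
= 129/2*129/10 - 4
= 16641/20 - 4 = 16561/20

16561/20


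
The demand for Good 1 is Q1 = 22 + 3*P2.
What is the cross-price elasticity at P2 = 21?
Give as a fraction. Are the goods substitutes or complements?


dQ1/dP2 = 3
At P2 = 21: Q1 = 22 + 3*21 = 85
Exy = (dQ1/dP2)(P2/Q1) = 3 * 21 / 85 = 63/85
Since Exy > 0, the goods are substitutes.

63/85 (substitutes)


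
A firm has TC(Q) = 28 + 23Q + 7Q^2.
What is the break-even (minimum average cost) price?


AC(Q) = 28/Q + 23 + 7Q
To minimize: dAC/dQ = -28/Q^2 + 7 = 0
Q^2 = 28/7 = 4
Q* = 2
Min AC = 28/2 + 23 + 7*2
Min AC = 14 + 23 + 14 = 51

51


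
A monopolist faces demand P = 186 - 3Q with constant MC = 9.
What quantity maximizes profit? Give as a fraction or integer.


TR = P*Q = (186 - 3Q)Q = 186Q - 3Q^2
MR = dTR/dQ = 186 - 6Q
Set MR = MC:
186 - 6Q = 9
177 = 6Q
Q* = 177/6 = 59/2

59/2


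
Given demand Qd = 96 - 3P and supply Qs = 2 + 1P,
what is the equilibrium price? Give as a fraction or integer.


At equilibrium, Qd = Qs.
96 - 3P = 2 + 1P
96 - 2 = 3P + 1P
94 = 4P
P* = 94/4 = 47/2

47/2


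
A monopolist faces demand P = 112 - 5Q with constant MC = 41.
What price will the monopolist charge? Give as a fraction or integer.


MR = 112 - 10Q
Set MR = MC: 112 - 10Q = 41
Q* = 71/10
Substitute into demand:
P* = 112 - 5*71/10 = 153/2

153/2


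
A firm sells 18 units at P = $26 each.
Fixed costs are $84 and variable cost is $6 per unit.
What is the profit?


Total Revenue = P * Q = 26 * 18 = $468
Total Cost = FC + VC*Q = 84 + 6*18 = $192
Profit = TR - TC = 468 - 192 = $276

$276


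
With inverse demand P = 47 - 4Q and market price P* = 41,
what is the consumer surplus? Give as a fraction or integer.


Maximum willingness to pay (at Q=0): P_max = 47
Quantity demanded at P* = 41:
Q* = (47 - 41)/4 = 3/2
CS = (1/2) * Q* * (P_max - P*)
CS = (1/2) * 3/2 * (47 - 41)
CS = (1/2) * 3/2 * 6 = 9/2

9/2


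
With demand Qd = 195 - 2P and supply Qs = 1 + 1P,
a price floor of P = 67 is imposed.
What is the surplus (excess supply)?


At P = 67:
Qd = 195 - 2*67 = 61
Qs = 1 + 1*67 = 68
Surplus = Qs - Qd = 68 - 61 = 7

7


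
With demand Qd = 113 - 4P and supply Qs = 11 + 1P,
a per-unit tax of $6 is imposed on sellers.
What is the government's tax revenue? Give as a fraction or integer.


With tax on sellers, new supply: Qs' = 11 + 1(P - 6)
= 5 + 1P
New equilibrium quantity:
Q_new = 133/5
Tax revenue = tax * Q_new = 6 * 133/5 = 798/5

798/5


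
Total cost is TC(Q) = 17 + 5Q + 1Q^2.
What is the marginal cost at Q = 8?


MC = dTC/dQ = 5 + 2*1*Q
At Q = 8:
MC = 5 + 2*8
MC = 5 + 16 = 21

21


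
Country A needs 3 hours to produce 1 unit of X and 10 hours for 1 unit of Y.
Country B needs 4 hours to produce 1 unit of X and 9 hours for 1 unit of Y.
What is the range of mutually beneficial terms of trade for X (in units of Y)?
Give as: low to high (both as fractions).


Opportunity cost of X for Country A = hours_X / hours_Y = 3/10 = 3/10 units of Y
Opportunity cost of X for Country B = hours_X / hours_Y = 4/9 = 4/9 units of Y
Terms of trade must be between the two opportunity costs.
Range: 3/10 to 4/9

3/10 to 4/9


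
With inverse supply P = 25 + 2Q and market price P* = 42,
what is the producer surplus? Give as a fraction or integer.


Minimum supply price (at Q=0): P_min = 25
Quantity supplied at P* = 42:
Q* = (42 - 25)/2 = 17/2
PS = (1/2) * Q* * (P* - P_min)
PS = (1/2) * 17/2 * (42 - 25)
PS = (1/2) * 17/2 * 17 = 289/4

289/4


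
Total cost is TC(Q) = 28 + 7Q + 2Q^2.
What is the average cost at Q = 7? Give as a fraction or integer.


TC(7) = 28 + 7*7 + 2*7^2
TC(7) = 28 + 49 + 98 = 175
AC = TC/Q = 175/7 = 25

25


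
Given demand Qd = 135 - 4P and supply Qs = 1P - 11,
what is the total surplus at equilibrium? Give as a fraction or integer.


Find equilibrium: 135 - 4P = 1P - 11
135 + 11 = 5P
P* = 146/5 = 146/5
Q* = 1*146/5 - 11 = 91/5
Inverse demand: P = 135/4 - Q/4, so P_max = 135/4
Inverse supply: P = 11 + Q/1, so P_min = 11
CS = (1/2) * 91/5 * (135/4 - 146/5) = 8281/200
PS = (1/2) * 91/5 * (146/5 - 11) = 8281/50
TS = CS + PS = 8281/200 + 8281/50 = 8281/40

8281/40


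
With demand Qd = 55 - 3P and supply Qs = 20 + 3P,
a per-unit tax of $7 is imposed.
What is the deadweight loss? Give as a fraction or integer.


Pre-tax equilibrium quantity: Q* = 75/2
Post-tax equilibrium quantity: Q_tax = 27
Reduction in quantity: Q* - Q_tax = 21/2
DWL = (1/2) * tax * (Q* - Q_tax)
DWL = (1/2) * 7 * 21/2 = 147/4

147/4


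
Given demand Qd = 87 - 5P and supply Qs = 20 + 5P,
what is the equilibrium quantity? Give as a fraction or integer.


First find equilibrium price:
87 - 5P = 20 + 5P
P* = 67/10 = 67/10
Then substitute into demand:
Q* = 87 - 5 * 67/10 = 107/2

107/2


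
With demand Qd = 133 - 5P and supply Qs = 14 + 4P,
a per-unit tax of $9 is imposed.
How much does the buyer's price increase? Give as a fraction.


With a per-unit tax, the buyer's price increase depends on relative slopes.
Supply slope: d = 4, Demand slope: b = 5
Buyer's price increase = d * tax / (b + d)
= 4 * 9 / (5 + 4)
= 36 / 9 = 4

4


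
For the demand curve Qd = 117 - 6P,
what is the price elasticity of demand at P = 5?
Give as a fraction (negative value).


dQ/dP = -6
At P = 5: Q = 117 - 6*5 = 87
E = (dQ/dP)(P/Q) = (-6)(5/87) = -10/29

-10/29


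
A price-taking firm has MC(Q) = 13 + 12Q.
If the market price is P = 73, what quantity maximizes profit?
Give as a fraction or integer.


In perfect competition, profit is maximized where P = MC.
73 = 13 + 12Q
60 = 12Q
Q* = 60/12 = 5

5


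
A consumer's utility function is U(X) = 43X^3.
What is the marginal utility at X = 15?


MU = dU/dX = 43*3*X^(3-1)
MU = 129*X^2
At X = 15:
MU = 129 * 15^2
MU = 129 * 225 = 29025

29025


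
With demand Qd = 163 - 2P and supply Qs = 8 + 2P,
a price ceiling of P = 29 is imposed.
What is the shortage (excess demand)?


At P = 29:
Qd = 163 - 2*29 = 105
Qs = 8 + 2*29 = 66
Shortage = Qd - Qs = 105 - 66 = 39

39


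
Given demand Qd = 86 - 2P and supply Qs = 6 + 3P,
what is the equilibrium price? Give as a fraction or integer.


At equilibrium, Qd = Qs.
86 - 2P = 6 + 3P
86 - 6 = 2P + 3P
80 = 5P
P* = 80/5 = 16

16


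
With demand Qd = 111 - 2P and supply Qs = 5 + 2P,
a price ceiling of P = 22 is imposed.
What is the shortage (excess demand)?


At P = 22:
Qd = 111 - 2*22 = 67
Qs = 5 + 2*22 = 49
Shortage = Qd - Qs = 67 - 49 = 18

18


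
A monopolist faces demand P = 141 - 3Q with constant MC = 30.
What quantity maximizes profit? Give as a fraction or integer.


TR = P*Q = (141 - 3Q)Q = 141Q - 3Q^2
MR = dTR/dQ = 141 - 6Q
Set MR = MC:
141 - 6Q = 30
111 = 6Q
Q* = 111/6 = 37/2

37/2


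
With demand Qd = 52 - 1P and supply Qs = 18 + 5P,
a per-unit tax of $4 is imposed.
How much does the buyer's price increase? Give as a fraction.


With a per-unit tax, the buyer's price increase depends on relative slopes.
Supply slope: d = 5, Demand slope: b = 1
Buyer's price increase = d * tax / (b + d)
= 5 * 4 / (1 + 5)
= 20 / 6 = 10/3

10/3


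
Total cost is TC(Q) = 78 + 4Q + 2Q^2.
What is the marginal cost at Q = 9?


MC = dTC/dQ = 4 + 2*2*Q
At Q = 9:
MC = 4 + 4*9
MC = 4 + 36 = 40

40


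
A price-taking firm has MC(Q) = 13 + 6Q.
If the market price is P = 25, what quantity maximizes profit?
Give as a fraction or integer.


In perfect competition, profit is maximized where P = MC.
25 = 13 + 6Q
12 = 6Q
Q* = 12/6 = 2

2


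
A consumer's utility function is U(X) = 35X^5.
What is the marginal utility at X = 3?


MU = dU/dX = 35*5*X^(5-1)
MU = 175*X^4
At X = 3:
MU = 175 * 3^4
MU = 175 * 81 = 14175

14175


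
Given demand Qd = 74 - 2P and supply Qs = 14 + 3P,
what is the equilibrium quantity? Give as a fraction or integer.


First find equilibrium price:
74 - 2P = 14 + 3P
P* = 60/5 = 12
Then substitute into demand:
Q* = 74 - 2 * 12 = 50

50


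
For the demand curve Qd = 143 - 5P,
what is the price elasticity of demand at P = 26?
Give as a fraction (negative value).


dQ/dP = -5
At P = 26: Q = 143 - 5*26 = 13
E = (dQ/dP)(P/Q) = (-5)(26/13) = -10

-10


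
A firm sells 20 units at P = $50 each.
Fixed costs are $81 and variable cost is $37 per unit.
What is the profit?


Total Revenue = P * Q = 50 * 20 = $1000
Total Cost = FC + VC*Q = 81 + 37*20 = $821
Profit = TR - TC = 1000 - 821 = $179

$179


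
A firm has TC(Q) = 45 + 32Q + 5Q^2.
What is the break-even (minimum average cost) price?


AC(Q) = 45/Q + 32 + 5Q
To minimize: dAC/dQ = -45/Q^2 + 5 = 0
Q^2 = 45/5 = 9
Q* = 3
Min AC = 45/3 + 32 + 5*3
Min AC = 15 + 32 + 15 = 62

62


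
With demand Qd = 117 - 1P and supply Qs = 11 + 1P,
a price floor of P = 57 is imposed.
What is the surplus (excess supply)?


At P = 57:
Qd = 117 - 1*57 = 60
Qs = 11 + 1*57 = 68
Surplus = Qs - Qd = 68 - 60 = 8

8


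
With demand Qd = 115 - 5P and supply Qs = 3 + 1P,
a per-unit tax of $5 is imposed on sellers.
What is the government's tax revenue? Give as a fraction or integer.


With tax on sellers, new supply: Qs' = 3 + 1(P - 5)
= 1P - 2
New equilibrium quantity:
Q_new = 35/2
Tax revenue = tax * Q_new = 5 * 35/2 = 175/2

175/2


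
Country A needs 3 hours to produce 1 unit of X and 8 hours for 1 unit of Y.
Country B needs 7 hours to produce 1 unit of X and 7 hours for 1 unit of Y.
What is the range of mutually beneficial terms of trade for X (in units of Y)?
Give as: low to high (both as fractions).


Opportunity cost of X for Country A = hours_X / hours_Y = 3/8 = 3/8 units of Y
Opportunity cost of X for Country B = hours_X / hours_Y = 7/7 = 1 units of Y
Terms of trade must be between the two opportunity costs.
Range: 3/8 to 1

3/8 to 1


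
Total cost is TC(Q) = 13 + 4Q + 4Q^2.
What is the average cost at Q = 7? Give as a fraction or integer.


TC(7) = 13 + 4*7 + 4*7^2
TC(7) = 13 + 28 + 196 = 237
AC = TC/Q = 237/7 = 237/7

237/7


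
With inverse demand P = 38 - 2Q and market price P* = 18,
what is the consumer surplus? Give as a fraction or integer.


Maximum willingness to pay (at Q=0): P_max = 38
Quantity demanded at P* = 18:
Q* = (38 - 18)/2 = 10
CS = (1/2) * Q* * (P_max - P*)
CS = (1/2) * 10 * (38 - 18)
CS = (1/2) * 10 * 20 = 100

100


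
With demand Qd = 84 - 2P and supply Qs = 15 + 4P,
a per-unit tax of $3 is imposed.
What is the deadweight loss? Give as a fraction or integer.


Pre-tax equilibrium quantity: Q* = 61
Post-tax equilibrium quantity: Q_tax = 57
Reduction in quantity: Q* - Q_tax = 4
DWL = (1/2) * tax * (Q* - Q_tax)
DWL = (1/2) * 3 * 4 = 6

6


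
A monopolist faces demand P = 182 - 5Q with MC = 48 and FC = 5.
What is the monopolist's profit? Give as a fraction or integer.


MR = MC: 182 - 10Q = 48
Q* = 67/5
P* = 182 - 5*67/5 = 115
Profit = (P* - MC)*Q* - FC
= (115 - 48)*67/5 - 5
= 67*67/5 - 5
= 4489/5 - 5 = 4464/5

4464/5


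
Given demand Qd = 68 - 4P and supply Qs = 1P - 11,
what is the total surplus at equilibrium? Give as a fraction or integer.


Find equilibrium: 68 - 4P = 1P - 11
68 + 11 = 5P
P* = 79/5 = 79/5
Q* = 1*79/5 - 11 = 24/5
Inverse demand: P = 17 - Q/4, so P_max = 17
Inverse supply: P = 11 + Q/1, so P_min = 11
CS = (1/2) * 24/5 * (17 - 79/5) = 72/25
PS = (1/2) * 24/5 * (79/5 - 11) = 288/25
TS = CS + PS = 72/25 + 288/25 = 72/5

72/5


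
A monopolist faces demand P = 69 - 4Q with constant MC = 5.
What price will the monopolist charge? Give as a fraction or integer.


MR = 69 - 8Q
Set MR = MC: 69 - 8Q = 5
Q* = 8
Substitute into demand:
P* = 69 - 4*8 = 37

37


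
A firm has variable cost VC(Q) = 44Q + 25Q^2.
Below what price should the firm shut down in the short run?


AVC(Q) = VC(Q)/Q = 44 + 25Q
AVC is increasing in Q, so minimum AVC is at Q -> 0+.
Min AVC = 44
The firm should shut down if P < 44.

44


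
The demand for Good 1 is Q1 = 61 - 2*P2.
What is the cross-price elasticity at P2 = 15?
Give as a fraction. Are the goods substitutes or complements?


dQ1/dP2 = -2
At P2 = 15: Q1 = 61 - 2*15 = 31
Exy = (dQ1/dP2)(P2/Q1) = -2 * 15 / 31 = -30/31
Since Exy < 0, the goods are complements.

-30/31 (complements)


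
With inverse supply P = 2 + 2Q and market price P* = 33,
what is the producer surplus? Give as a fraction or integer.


Minimum supply price (at Q=0): P_min = 2
Quantity supplied at P* = 33:
Q* = (33 - 2)/2 = 31/2
PS = (1/2) * Q* * (P* - P_min)
PS = (1/2) * 31/2 * (33 - 2)
PS = (1/2) * 31/2 * 31 = 961/4

961/4


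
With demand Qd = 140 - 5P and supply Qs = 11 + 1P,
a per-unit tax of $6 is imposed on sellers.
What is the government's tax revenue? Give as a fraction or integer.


With tax on sellers, new supply: Qs' = 11 + 1(P - 6)
= 5 + 1P
New equilibrium quantity:
Q_new = 55/2
Tax revenue = tax * Q_new = 6 * 55/2 = 165

165


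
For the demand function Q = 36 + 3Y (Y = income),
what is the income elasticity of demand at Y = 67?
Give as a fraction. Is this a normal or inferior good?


dQ/dY = 3
At Y = 67: Q = 36 + 3*67 = 237
Ey = (dQ/dY)(Y/Q) = 3 * 67 / 237 = 67/79
Since Ey > 0, this is a normal good.

67/79 (normal good)


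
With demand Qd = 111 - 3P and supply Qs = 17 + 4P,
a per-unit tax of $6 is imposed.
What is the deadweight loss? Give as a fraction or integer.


Pre-tax equilibrium quantity: Q* = 495/7
Post-tax equilibrium quantity: Q_tax = 423/7
Reduction in quantity: Q* - Q_tax = 72/7
DWL = (1/2) * tax * (Q* - Q_tax)
DWL = (1/2) * 6 * 72/7 = 216/7

216/7


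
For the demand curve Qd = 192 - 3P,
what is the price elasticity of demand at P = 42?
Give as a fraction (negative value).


dQ/dP = -3
At P = 42: Q = 192 - 3*42 = 66
E = (dQ/dP)(P/Q) = (-3)(42/66) = -21/11

-21/11


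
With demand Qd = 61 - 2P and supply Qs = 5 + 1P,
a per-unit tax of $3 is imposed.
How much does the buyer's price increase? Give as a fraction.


With a per-unit tax, the buyer's price increase depends on relative slopes.
Supply slope: d = 1, Demand slope: b = 2
Buyer's price increase = d * tax / (b + d)
= 1 * 3 / (2 + 1)
= 3 / 3 = 1

1


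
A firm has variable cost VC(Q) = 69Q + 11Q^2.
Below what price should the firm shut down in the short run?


AVC(Q) = VC(Q)/Q = 69 + 11Q
AVC is increasing in Q, so minimum AVC is at Q -> 0+.
Min AVC = 69
The firm should shut down if P < 69.

69


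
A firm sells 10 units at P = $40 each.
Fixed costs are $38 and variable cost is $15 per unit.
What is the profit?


Total Revenue = P * Q = 40 * 10 = $400
Total Cost = FC + VC*Q = 38 + 15*10 = $188
Profit = TR - TC = 400 - 188 = $212

$212


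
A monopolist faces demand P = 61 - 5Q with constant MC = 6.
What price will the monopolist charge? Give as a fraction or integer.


MR = 61 - 10Q
Set MR = MC: 61 - 10Q = 6
Q* = 11/2
Substitute into demand:
P* = 61 - 5*11/2 = 67/2

67/2


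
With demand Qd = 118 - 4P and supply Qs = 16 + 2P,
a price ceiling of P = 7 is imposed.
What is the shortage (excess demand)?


At P = 7:
Qd = 118 - 4*7 = 90
Qs = 16 + 2*7 = 30
Shortage = Qd - Qs = 90 - 30 = 60

60


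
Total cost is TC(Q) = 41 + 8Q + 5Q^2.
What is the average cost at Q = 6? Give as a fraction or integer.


TC(6) = 41 + 8*6 + 5*6^2
TC(6) = 41 + 48 + 180 = 269
AC = TC/Q = 269/6 = 269/6

269/6


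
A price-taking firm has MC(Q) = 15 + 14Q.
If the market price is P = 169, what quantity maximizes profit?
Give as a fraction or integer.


In perfect competition, profit is maximized where P = MC.
169 = 15 + 14Q
154 = 14Q
Q* = 154/14 = 11

11


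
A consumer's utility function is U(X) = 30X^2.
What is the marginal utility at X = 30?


MU = dU/dX = 30*2*X^(2-1)
MU = 60*X^1
At X = 30:
MU = 60 * 30^1
MU = 60 * 30 = 1800

1800


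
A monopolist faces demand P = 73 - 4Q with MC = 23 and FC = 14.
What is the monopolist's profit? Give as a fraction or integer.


MR = MC: 73 - 8Q = 23
Q* = 25/4
P* = 73 - 4*25/4 = 48
Profit = (P* - MC)*Q* - FC
= (48 - 23)*25/4 - 14
= 25*25/4 - 14
= 625/4 - 14 = 569/4

569/4


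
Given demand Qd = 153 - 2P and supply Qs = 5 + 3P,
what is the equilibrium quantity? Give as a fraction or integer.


First find equilibrium price:
153 - 2P = 5 + 3P
P* = 148/5 = 148/5
Then substitute into demand:
Q* = 153 - 2 * 148/5 = 469/5

469/5


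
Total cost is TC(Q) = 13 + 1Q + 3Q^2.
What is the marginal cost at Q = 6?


MC = dTC/dQ = 1 + 2*3*Q
At Q = 6:
MC = 1 + 6*6
MC = 1 + 36 = 37

37


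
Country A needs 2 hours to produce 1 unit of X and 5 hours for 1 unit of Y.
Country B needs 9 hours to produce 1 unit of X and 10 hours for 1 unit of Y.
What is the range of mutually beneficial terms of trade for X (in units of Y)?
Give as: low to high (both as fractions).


Opportunity cost of X for Country A = hours_X / hours_Y = 2/5 = 2/5 units of Y
Opportunity cost of X for Country B = hours_X / hours_Y = 9/10 = 9/10 units of Y
Terms of trade must be between the two opportunity costs.
Range: 2/5 to 9/10

2/5 to 9/10


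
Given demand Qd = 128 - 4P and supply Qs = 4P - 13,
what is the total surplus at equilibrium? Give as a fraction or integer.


Find equilibrium: 128 - 4P = 4P - 13
128 + 13 = 8P
P* = 141/8 = 141/8
Q* = 4*141/8 - 13 = 115/2
Inverse demand: P = 32 - Q/4, so P_max = 32
Inverse supply: P = 13/4 + Q/4, so P_min = 13/4
CS = (1/2) * 115/2 * (32 - 141/8) = 13225/32
PS = (1/2) * 115/2 * (141/8 - 13/4) = 13225/32
TS = CS + PS = 13225/32 + 13225/32 = 13225/16

13225/16


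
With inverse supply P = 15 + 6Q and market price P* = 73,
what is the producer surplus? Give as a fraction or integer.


Minimum supply price (at Q=0): P_min = 15
Quantity supplied at P* = 73:
Q* = (73 - 15)/6 = 29/3
PS = (1/2) * Q* * (P* - P_min)
PS = (1/2) * 29/3 * (73 - 15)
PS = (1/2) * 29/3 * 58 = 841/3

841/3


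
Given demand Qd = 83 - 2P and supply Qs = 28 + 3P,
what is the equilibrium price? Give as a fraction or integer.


At equilibrium, Qd = Qs.
83 - 2P = 28 + 3P
83 - 28 = 2P + 3P
55 = 5P
P* = 55/5 = 11

11


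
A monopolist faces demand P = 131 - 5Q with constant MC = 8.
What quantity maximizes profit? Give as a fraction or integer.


TR = P*Q = (131 - 5Q)Q = 131Q - 5Q^2
MR = dTR/dQ = 131 - 10Q
Set MR = MC:
131 - 10Q = 8
123 = 10Q
Q* = 123/10 = 123/10

123/10


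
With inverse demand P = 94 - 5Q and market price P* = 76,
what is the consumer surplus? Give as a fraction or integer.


Maximum willingness to pay (at Q=0): P_max = 94
Quantity demanded at P* = 76:
Q* = (94 - 76)/5 = 18/5
CS = (1/2) * Q* * (P_max - P*)
CS = (1/2) * 18/5 * (94 - 76)
CS = (1/2) * 18/5 * 18 = 162/5

162/5


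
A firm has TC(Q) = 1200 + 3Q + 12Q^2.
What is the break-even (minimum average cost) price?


AC(Q) = 1200/Q + 3 + 12Q
To minimize: dAC/dQ = -1200/Q^2 + 12 = 0
Q^2 = 1200/12 = 100
Q* = 10
Min AC = 1200/10 + 3 + 12*10
Min AC = 120 + 3 + 120 = 243

243


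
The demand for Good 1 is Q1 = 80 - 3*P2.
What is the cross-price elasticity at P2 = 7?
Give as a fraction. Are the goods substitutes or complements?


dQ1/dP2 = -3
At P2 = 7: Q1 = 80 - 3*7 = 59
Exy = (dQ1/dP2)(P2/Q1) = -3 * 7 / 59 = -21/59
Since Exy < 0, the goods are complements.

-21/59 (complements)


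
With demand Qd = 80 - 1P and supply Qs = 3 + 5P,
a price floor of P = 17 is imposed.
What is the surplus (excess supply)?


At P = 17:
Qd = 80 - 1*17 = 63
Qs = 3 + 5*17 = 88
Surplus = Qs - Qd = 88 - 63 = 25

25


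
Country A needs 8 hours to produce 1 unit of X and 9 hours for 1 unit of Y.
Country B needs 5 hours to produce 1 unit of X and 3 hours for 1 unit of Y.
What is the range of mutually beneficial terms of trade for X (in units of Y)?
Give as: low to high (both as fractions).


Opportunity cost of X for Country A = hours_X / hours_Y = 8/9 = 8/9 units of Y
Opportunity cost of X for Country B = hours_X / hours_Y = 5/3 = 5/3 units of Y
Terms of trade must be between the two opportunity costs.
Range: 8/9 to 5/3

8/9 to 5/3


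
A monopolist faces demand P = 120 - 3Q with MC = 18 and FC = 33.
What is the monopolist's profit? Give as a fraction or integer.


MR = MC: 120 - 6Q = 18
Q* = 17
P* = 120 - 3*17 = 69
Profit = (P* - MC)*Q* - FC
= (69 - 18)*17 - 33
= 51*17 - 33
= 867 - 33 = 834

834


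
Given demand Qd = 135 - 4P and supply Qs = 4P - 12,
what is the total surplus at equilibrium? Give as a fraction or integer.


Find equilibrium: 135 - 4P = 4P - 12
135 + 12 = 8P
P* = 147/8 = 147/8
Q* = 4*147/8 - 12 = 123/2
Inverse demand: P = 135/4 - Q/4, so P_max = 135/4
Inverse supply: P = 3 + Q/4, so P_min = 3
CS = (1/2) * 123/2 * (135/4 - 147/8) = 15129/32
PS = (1/2) * 123/2 * (147/8 - 3) = 15129/32
TS = CS + PS = 15129/32 + 15129/32 = 15129/16

15129/16


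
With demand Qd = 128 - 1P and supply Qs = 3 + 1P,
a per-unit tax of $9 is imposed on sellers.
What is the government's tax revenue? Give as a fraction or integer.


With tax on sellers, new supply: Qs' = 3 + 1(P - 9)
= 1P - 6
New equilibrium quantity:
Q_new = 61
Tax revenue = tax * Q_new = 9 * 61 = 549

549


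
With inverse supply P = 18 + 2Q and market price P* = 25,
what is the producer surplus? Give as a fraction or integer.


Minimum supply price (at Q=0): P_min = 18
Quantity supplied at P* = 25:
Q* = (25 - 18)/2 = 7/2
PS = (1/2) * Q* * (P* - P_min)
PS = (1/2) * 7/2 * (25 - 18)
PS = (1/2) * 7/2 * 7 = 49/4

49/4


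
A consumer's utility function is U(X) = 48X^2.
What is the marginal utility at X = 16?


MU = dU/dX = 48*2*X^(2-1)
MU = 96*X^1
At X = 16:
MU = 96 * 16^1
MU = 96 * 16 = 1536

1536


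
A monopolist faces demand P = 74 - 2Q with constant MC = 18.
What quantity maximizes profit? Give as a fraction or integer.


TR = P*Q = (74 - 2Q)Q = 74Q - 2Q^2
MR = dTR/dQ = 74 - 4Q
Set MR = MC:
74 - 4Q = 18
56 = 4Q
Q* = 56/4 = 14

14


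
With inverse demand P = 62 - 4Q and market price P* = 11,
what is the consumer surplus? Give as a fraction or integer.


Maximum willingness to pay (at Q=0): P_max = 62
Quantity demanded at P* = 11:
Q* = (62 - 11)/4 = 51/4
CS = (1/2) * Q* * (P_max - P*)
CS = (1/2) * 51/4 * (62 - 11)
CS = (1/2) * 51/4 * 51 = 2601/8

2601/8


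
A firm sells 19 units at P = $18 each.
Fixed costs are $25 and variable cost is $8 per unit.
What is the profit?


Total Revenue = P * Q = 18 * 19 = $342
Total Cost = FC + VC*Q = 25 + 8*19 = $177
Profit = TR - TC = 342 - 177 = $165

$165


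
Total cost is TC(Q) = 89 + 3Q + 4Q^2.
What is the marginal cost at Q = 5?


MC = dTC/dQ = 3 + 2*4*Q
At Q = 5:
MC = 3 + 8*5
MC = 3 + 40 = 43

43


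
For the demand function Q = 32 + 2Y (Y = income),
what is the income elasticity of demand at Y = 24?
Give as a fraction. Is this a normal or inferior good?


dQ/dY = 2
At Y = 24: Q = 32 + 2*24 = 80
Ey = (dQ/dY)(Y/Q) = 2 * 24 / 80 = 3/5
Since Ey > 0, this is a normal good.

3/5 (normal good)


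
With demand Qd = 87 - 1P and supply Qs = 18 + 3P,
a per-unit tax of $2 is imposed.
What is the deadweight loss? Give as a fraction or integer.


Pre-tax equilibrium quantity: Q* = 279/4
Post-tax equilibrium quantity: Q_tax = 273/4
Reduction in quantity: Q* - Q_tax = 3/2
DWL = (1/2) * tax * (Q* - Q_tax)
DWL = (1/2) * 2 * 3/2 = 3/2

3/2


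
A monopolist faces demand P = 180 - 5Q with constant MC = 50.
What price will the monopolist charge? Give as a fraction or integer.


MR = 180 - 10Q
Set MR = MC: 180 - 10Q = 50
Q* = 13
Substitute into demand:
P* = 180 - 5*13 = 115

115


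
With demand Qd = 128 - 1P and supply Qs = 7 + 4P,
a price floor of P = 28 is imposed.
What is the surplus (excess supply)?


At P = 28:
Qd = 128 - 1*28 = 100
Qs = 7 + 4*28 = 119
Surplus = Qs - Qd = 119 - 100 = 19

19


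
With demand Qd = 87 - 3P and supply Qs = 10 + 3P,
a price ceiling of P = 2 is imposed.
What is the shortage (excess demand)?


At P = 2:
Qd = 87 - 3*2 = 81
Qs = 10 + 3*2 = 16
Shortage = Qd - Qs = 81 - 16 = 65

65


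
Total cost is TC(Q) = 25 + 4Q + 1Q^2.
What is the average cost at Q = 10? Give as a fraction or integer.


TC(10) = 25 + 4*10 + 1*10^2
TC(10) = 25 + 40 + 100 = 165
AC = TC/Q = 165/10 = 33/2

33/2
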